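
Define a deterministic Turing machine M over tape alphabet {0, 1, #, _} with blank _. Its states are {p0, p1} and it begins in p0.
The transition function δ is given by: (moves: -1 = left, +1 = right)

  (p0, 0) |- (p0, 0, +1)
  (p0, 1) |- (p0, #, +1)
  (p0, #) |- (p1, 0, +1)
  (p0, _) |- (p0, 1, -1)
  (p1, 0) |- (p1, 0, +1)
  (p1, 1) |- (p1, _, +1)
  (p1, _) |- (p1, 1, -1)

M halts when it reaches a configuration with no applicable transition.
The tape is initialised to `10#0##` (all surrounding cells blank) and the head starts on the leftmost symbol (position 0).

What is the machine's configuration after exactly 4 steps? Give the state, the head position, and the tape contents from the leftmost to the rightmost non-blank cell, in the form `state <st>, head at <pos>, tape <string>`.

p0 | [1]0#0##   read 1 → write #, move +1, go to p0
p0 | #[0]#0##   read 0 → write 0, move +1, go to p0
p0 | #0[#]0##   read # → write 0, move +1, go to p1
p1 | #00[0]##   read 0 → write 0, move +1, go to p1
p1 | #000[#]#
After 4 steps: state p1, head at 4, tape #000##.

state p1, head at 4, tape #000##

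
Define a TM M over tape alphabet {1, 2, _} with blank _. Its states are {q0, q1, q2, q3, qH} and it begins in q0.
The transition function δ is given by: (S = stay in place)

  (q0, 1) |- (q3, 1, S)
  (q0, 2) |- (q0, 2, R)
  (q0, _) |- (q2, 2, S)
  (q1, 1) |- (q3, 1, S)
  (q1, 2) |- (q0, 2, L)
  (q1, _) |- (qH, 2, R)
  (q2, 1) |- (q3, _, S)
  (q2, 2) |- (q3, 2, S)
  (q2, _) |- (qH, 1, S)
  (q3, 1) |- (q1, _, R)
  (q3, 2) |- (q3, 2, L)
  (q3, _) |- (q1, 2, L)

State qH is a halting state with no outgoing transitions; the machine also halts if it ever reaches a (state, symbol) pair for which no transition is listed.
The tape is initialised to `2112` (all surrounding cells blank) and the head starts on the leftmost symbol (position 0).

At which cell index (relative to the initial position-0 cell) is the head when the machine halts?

-2

q0 | ___[2]112   read 2 → write 2, move R, go to q0
q0 | ___2[1]12   read 1 → write 1, move S, go to q3
q3 | ___2[1]12   read 1 → write _, move R, go to q1
q1 | ___2_[1]2   read 1 → write 1, move S, go to q3
q3 | ___2_[1]2   read 1 → write _, move R, go to q1
q1 | ___2__[2]   read 2 → write 2, move L, go to q0
q0 | ___2_[_]2   read _ → write 2, move S, go to q2
q2 | ___2_[2]2   read 2 → write 2, move S, go to q3
q3 | ___2_[2]2   read 2 → write 2, move L, go to q3
q3 | ___2[_]22   read _ → write 2, move L, go to q1
q1 | ___[2]222   read 2 → write 2, move L, go to q0
q0 | __[_]2222   read _ → write 2, move S, go to q2
q2 | __[2]2222   read 2 → write 2, move S, go to q3
q3 | __[2]2222   read 2 → write 2, move L, go to q3
q3 | _[_]22222   read _ → write 2, move L, go to q1
q1 | [_]222222   read _ → write 2, move R, go to qH
qH | 2[2]22222
At halt the head is at cell -2.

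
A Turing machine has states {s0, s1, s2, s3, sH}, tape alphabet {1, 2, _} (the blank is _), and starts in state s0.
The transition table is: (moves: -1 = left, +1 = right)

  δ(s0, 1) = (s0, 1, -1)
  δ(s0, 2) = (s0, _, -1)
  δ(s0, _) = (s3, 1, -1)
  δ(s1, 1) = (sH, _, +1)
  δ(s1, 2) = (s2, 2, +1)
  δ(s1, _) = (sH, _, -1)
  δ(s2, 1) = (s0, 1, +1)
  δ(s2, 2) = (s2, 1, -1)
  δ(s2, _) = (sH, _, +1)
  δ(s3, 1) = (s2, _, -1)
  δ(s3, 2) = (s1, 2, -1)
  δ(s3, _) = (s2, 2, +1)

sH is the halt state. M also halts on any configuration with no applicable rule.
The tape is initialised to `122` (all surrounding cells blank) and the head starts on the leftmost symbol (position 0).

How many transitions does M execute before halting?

s0 | _____[1]22   read 1 → write 1, move -1, go to s0
s0 | ____[_]122   read _ → write 1, move -1, go to s3
s3 | ___[_]1122   read _ → write 2, move +1, go to s2
s2 | ___2[1]122   read 1 → write 1, move +1, go to s0
s0 | ___21[1]22   read 1 → write 1, move -1, go to s0
s0 | ___2[1]122   read 1 → write 1, move -1, go to s0
s0 | ___[2]1122   read 2 → write _, move -1, go to s0
s0 | __[_]_1122   read _ → write 1, move -1, go to s3
s3 | _[_]1_1122   read _ → write 2, move +1, go to s2
s2 | _2[1]_1122   read 1 → write 1, move +1, go to s0
s0 | _21[_]1122   read _ → write 1, move -1, go to s3
s3 | _2[1]11122   read 1 → write _, move -1, go to s2
s2 | _[2]_11122   read 2 → write 1, move -1, go to s2
s2 | [_]1_11122   read _ → write _, move +1, go to sH
sH | _[1]_11122
M halts after 14 transitions.

14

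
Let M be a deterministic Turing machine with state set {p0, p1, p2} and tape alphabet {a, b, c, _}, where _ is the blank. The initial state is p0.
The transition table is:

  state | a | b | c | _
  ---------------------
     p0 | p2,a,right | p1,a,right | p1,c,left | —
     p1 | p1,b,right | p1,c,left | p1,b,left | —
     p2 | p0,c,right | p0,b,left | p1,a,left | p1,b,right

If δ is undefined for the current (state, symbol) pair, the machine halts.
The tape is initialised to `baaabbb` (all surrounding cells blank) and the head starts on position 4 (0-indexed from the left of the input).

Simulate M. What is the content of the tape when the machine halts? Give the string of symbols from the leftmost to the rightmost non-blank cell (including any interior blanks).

state=p0 head=4 tape=_baaa[b]bb   (p0,b)→(p1,a,right)
state=p1 head=5 tape=_baaaa[b]b   (p1,b)→(p1,c,left)
state=p1 head=4 tape=_baaa[a]cb   (p1,a)→(p1,b,right)
state=p1 head=5 tape=_baaab[c]b   (p1,c)→(p1,b,left)
state=p1 head=4 tape=_baaa[b]bb   (p1,b)→(p1,c,left)
state=p1 head=3 tape=_baa[a]cbb   (p1,a)→(p1,b,right)
state=p1 head=4 tape=_baab[c]bb   (p1,c)→(p1,b,left)
state=p1 head=3 tape=_baa[b]bbb   (p1,b)→(p1,c,left)
state=p1 head=2 tape=_ba[a]cbbb   (p1,a)→(p1,b,right)
state=p1 head=3 tape=_bab[c]bbb   (p1,c)→(p1,b,left)
state=p1 head=2 tape=_ba[b]bbbb   (p1,b)→(p1,c,left)
state=p1 head=1 tape=_b[a]cbbbb   (p1,a)→(p1,b,right)
state=p1 head=2 tape=_bb[c]bbbb   (p1,c)→(p1,b,left)
state=p1 head=1 tape=_b[b]bbbbb   (p1,b)→(p1,c,left)
state=p1 head=0 tape=_[b]cbbbbb   (p1,b)→(p1,c,left)
state=p1 head=-1 tape=[_]ccbbbbb
The non-blank tape span at halt is ccbbbbb.

ccbbbbb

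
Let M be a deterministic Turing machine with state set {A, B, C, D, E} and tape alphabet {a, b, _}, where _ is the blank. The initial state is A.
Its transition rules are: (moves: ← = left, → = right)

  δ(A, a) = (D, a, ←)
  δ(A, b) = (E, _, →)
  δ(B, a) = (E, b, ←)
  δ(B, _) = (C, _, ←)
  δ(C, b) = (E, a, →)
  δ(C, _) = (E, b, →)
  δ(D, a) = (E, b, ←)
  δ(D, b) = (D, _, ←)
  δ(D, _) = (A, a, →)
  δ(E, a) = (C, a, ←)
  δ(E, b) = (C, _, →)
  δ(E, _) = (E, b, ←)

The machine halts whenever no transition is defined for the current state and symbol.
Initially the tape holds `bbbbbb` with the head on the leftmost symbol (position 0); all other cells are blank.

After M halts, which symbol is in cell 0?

A | [b]bbbbb___   read b → write _, move →, go to E
E | _[b]bbbb___   read b → write _, move →, go to C
C | __[b]bbb___   read b → write a, move →, go to E
E | __a[b]bb___   read b → write _, move →, go to C
C | __a_[b]b___   read b → write a, move →, go to E
E | __a_a[b]___   read b → write _, move →, go to C
C | __a_a_[_]__   read _ → write b, move →, go to E
E | __a_a_b[_]_   read _ → write b, move ←, go to E
E | __a_a_[b]b_   read b → write _, move →, go to C
C | __a_a__[b]_   read b → write a, move →, go to E
E | __a_a__a[_]   read _ → write b, move ←, go to E
E | __a_a__[a]b   read a → write a, move ←, go to C
C | __a_a_[_]ab   read _ → write b, move →, go to E
E | __a_a_b[a]b   read a → write a, move ←, go to C
C | __a_a_[b]ab   read b → write a, move →, go to E
E | __a_a_a[a]b   read a → write a, move ←, go to C
C | __a_a_[a]ab
Cell 0 holds _ when M halts.

_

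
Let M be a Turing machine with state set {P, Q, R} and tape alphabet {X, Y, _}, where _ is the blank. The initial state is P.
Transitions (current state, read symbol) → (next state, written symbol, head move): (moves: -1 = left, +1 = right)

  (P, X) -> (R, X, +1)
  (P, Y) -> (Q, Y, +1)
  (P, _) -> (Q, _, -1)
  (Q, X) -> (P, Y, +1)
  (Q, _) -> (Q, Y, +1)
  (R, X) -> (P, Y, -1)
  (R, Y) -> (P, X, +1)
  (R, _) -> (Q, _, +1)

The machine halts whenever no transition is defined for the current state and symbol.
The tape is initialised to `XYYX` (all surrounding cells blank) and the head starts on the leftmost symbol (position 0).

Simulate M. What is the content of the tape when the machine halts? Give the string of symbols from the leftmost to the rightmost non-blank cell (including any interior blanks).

P | [X]YYX_   read X → write X, move +1, go to R
R | X[Y]YX_   read Y → write X, move +1, go to P
P | XX[Y]X_   read Y → write Y, move +1, go to Q
Q | XXY[X]_   read X → write Y, move +1, go to P
P | XXYY[_]   read _ → write _, move -1, go to Q
Q | XXY[Y]_
The non-blank tape span at halt is XXYY.

XXYY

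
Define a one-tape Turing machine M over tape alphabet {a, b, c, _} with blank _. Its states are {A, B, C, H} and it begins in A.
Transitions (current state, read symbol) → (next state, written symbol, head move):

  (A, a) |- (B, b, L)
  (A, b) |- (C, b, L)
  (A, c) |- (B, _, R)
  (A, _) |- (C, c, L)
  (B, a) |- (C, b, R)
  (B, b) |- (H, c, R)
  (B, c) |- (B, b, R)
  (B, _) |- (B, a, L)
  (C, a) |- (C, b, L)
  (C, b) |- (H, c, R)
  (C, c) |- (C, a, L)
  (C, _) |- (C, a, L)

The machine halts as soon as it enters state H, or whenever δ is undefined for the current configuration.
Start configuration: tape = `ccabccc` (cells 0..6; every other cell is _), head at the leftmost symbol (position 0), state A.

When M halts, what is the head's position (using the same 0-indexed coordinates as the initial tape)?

4

state=A head=0 tape=[c]cabccc   (A,c)→(B,_,R)
state=B head=1 tape=_[c]abccc   (B,c)→(B,b,R)
state=B head=2 tape=_b[a]bccc   (B,a)→(C,b,R)
state=C head=3 tape=_bb[b]ccc   (C,b)→(H,c,R)
state=H head=4 tape=_bbc[c]cc
At halt the head is at cell 4.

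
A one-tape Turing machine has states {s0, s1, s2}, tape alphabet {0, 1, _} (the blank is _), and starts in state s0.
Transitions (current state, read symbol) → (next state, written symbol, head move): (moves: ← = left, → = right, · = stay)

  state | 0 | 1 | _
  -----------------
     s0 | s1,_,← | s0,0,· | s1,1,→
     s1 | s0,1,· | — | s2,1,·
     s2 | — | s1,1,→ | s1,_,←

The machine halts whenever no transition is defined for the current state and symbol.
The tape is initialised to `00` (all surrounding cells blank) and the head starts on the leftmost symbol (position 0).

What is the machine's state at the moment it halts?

s1

state=s0 head=0 tape=_[0]0   (s0,0)→(s1,_,←)
state=s1 head=-1 tape=[_]_0   (s1,_)→(s2,1,·)
state=s2 head=-1 tape=[1]_0   (s2,1)→(s1,1,→)
state=s1 head=0 tape=1[_]0   (s1,_)→(s2,1,·)
state=s2 head=0 tape=1[1]0   (s2,1)→(s1,1,→)
state=s1 head=1 tape=11[0]   (s1,0)→(s0,1,·)
state=s0 head=1 tape=11[1]   (s0,1)→(s0,0,·)
state=s0 head=1 tape=11[0]   (s0,0)→(s1,_,←)
state=s1 head=0 tape=1[1]_
No transition is defined for (s1, 1); M halts in state s1.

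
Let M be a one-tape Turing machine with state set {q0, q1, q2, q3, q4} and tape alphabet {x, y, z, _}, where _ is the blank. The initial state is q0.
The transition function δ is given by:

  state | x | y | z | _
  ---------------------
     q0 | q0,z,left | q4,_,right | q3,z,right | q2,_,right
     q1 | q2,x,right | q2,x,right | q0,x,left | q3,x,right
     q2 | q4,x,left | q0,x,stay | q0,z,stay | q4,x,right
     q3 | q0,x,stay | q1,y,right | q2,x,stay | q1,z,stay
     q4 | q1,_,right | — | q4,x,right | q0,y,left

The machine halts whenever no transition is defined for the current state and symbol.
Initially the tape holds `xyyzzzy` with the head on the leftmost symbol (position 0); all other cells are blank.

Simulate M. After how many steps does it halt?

21

q0 | _[x]yyzzzy   read x → write z, move left, go to q0
q0 | [_]zyyzzzy   read _ → write _, move right, go to q2
q2 | _[z]yyzzzy   read z → write z, move stay, go to q0
q0 | _[z]yyzzzy   read z → write z, move right, go to q3
q3 | _z[y]yzzzy   read y → write y, move right, go to q1
q1 | _zy[y]zzzy   read y → write x, move right, go to q2
q2 | _zyx[z]zzy   read z → write z, move stay, go to q0
q0 | _zyx[z]zzy   read z → write z, move right, go to q3
q3 | _zyxz[z]zy   read z → write x, move stay, go to q2
q2 | _zyxz[x]zy   read x → write x, move left, go to q4
q4 | _zyx[z]xzy   read z → write x, move right, go to q4
q4 | _zyxx[x]zy   read x → write _, move right, go to q1
q1 | _zyxx_[z]y   read z → write x, move left, go to q0
q0 | _zyxx[_]xy   read _ → write _, move right, go to q2
q2 | _zyxx_[x]y   read x → write x, move left, go to q4
q4 | _zyxx[_]xy   read _ → write y, move left, go to q0
q0 | _zyx[x]yxy   read x → write z, move left, go to q0
q0 | _zy[x]zyxy   read x → write z, move left, go to q0
q0 | _z[y]zzyxy   read y → write _, move right, go to q4
q4 | _z_[z]zyxy   read z → write x, move right, go to q4
q4 | _z_x[z]yxy   read z → write x, move right, go to q4
q4 | _z_xx[y]xy
M halts after 21 transitions.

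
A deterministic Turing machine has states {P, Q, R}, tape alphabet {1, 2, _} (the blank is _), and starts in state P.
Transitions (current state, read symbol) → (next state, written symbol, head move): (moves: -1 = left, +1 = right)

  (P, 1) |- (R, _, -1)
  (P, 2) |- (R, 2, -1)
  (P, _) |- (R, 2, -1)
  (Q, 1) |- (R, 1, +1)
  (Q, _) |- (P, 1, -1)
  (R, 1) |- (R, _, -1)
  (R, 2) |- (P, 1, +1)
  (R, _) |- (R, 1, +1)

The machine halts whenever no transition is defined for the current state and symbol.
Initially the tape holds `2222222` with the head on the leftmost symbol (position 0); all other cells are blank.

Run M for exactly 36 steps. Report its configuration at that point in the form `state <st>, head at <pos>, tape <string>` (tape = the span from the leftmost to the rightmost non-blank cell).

P | ____[2]222222   read 2 → write 2, move -1, go to R
R | ___[_]2222222   read _ → write 1, move +1, go to R
R | ___1[2]222222   read 2 → write 1, move +1, go to P
P | ___11[2]22222   read 2 → write 2, move -1, go to R
R | ___1[1]222222   read 1 → write _, move -1, go to R
R | ___[1]_222222   read 1 → write _, move -1, go to R
R | __[_]__222222   read _ → write 1, move +1, go to R
R | __1[_]_222222   read _ → write 1, move +1, go to R
R | __11[_]222222   read _ → write 1, move +1, go to R
R | __111[2]22222   read 2 → write 1, move +1, go to P
P | __1111[2]2222   read 2 → write 2, move -1, go to R
R | __111[1]22222   read 1 → write _, move -1, go to R
R | __11[1]_22222   read 1 → write _, move -1, go to R
R | __1[1]__22222   read 1 → write _, move -1, go to R
R | __[1]___22222   read 1 → write _, move -1, go to R
R | _[_]____22222   read _ → write 1, move +1, go to R
R | _1[_]___22222   read _ → write 1, move +1, go to R
R | _11[_]__22222   read _ → write 1, move +1, go to R
R | _111[_]_22222   read _ → write 1, move +1, go to R
R | _1111[_]22222   read _ → write 1, move +1, go to R
R | _11111[2]2222   read 2 → write 1, move +1, go to P
P | _111111[2]222   read 2 → write 2, move -1, go to R
R | _11111[1]2222   read 1 → write _, move -1, go to R
R | _1111[1]_2222   read 1 → write _, move -1, go to R
R | _111[1]__2222   read 1 → write _, move -1, go to R
R | _11[1]___2222   read 1 → write _, move -1, go to R
R | _1[1]____2222   read 1 → write _, move -1, go to R
R | _[1]_____2222   read 1 → write _, move -1, go to R
R | [_]______2222   read _ → write 1, move +1, go to R
R | 1[_]_____2222   read _ → write 1, move +1, go to R
R | 11[_]____2222   read _ → write 1, move +1, go to R
R | 111[_]___2222   read _ → write 1, move +1, go to R
R | 1111[_]__2222   read _ → write 1, move +1, go to R
R | 11111[_]_2222   read _ → write 1, move +1, go to R
R | 111111[_]2222   read _ → write 1, move +1, go to R
R | 1111111[2]222   read 2 → write 1, move +1, go to P
P | 11111111[2]22
After 36 steps: state P, head at 4, tape 11111111222.

state P, head at 4, tape 11111111222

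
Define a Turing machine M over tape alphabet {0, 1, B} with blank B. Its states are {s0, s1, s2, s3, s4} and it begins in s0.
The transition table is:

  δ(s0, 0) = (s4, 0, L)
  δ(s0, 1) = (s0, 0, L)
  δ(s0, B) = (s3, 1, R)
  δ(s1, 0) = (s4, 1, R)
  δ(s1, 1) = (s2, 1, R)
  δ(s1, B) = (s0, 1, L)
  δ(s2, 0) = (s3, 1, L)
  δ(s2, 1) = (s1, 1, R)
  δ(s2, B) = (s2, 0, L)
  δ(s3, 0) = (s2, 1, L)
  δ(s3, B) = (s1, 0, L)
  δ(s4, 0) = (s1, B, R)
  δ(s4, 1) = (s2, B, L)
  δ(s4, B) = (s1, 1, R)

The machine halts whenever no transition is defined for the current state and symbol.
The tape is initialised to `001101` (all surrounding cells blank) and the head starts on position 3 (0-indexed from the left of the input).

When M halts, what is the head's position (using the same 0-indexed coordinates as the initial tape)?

s0 | 001[1]01BBB   read 1 → write 0, move L, go to s0
s0 | 00[1]001BBB   read 1 → write 0, move L, go to s0
s0 | 0[0]0001BBB   read 0 → write 0, move L, go to s4
s4 | [0]00001BBB   read 0 → write B, move R, go to s1
s1 | B[0]0001BBB   read 0 → write 1, move R, go to s4
s4 | B1[0]001BBB   read 0 → write B, move R, go to s1
s1 | B1B[0]01BBB   read 0 → write 1, move R, go to s4
s4 | B1B1[0]1BBB   read 0 → write B, move R, go to s1
s1 | B1B1B[1]BBB   read 1 → write 1, move R, go to s2
s2 | B1B1B1[B]BB   read B → write 0, move L, go to s2
s2 | B1B1B[1]0BB   read 1 → write 1, move R, go to s1
s1 | B1B1B1[0]BB   read 0 → write 1, move R, go to s4
s4 | B1B1B11[B]B   read B → write 1, move R, go to s1
s1 | B1B1B111[B]   read B → write 1, move L, go to s0
s0 | B1B1B11[1]1   read 1 → write 0, move L, go to s0
s0 | B1B1B1[1]01   read 1 → write 0, move L, go to s0
s0 | B1B1B[1]001   read 1 → write 0, move L, go to s0
s0 | B1B1[B]0001   read B → write 1, move R, go to s3
s3 | B1B11[0]001   read 0 → write 1, move L, go to s2
s2 | B1B1[1]1001   read 1 → write 1, move R, go to s1
s1 | B1B11[1]001   read 1 → write 1, move R, go to s2
s2 | B1B111[0]01   read 0 → write 1, move L, go to s3
s3 | B1B11[1]101
At halt the head is at cell 5.

5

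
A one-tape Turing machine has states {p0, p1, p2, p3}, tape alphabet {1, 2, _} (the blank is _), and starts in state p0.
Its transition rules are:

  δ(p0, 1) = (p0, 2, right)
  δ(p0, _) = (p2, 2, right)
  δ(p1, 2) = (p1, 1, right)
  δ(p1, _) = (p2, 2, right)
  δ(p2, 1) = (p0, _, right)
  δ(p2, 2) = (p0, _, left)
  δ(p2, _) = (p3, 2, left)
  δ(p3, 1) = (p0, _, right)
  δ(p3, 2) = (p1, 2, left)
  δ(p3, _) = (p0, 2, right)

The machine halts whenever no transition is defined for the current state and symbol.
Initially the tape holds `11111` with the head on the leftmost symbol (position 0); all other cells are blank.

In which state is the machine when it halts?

p1

state=p0 head=0 tape=[1]1111____   (p0,1)→(p0,2,right)
state=p0 head=1 tape=2[1]111____   (p0,1)→(p0,2,right)
state=p0 head=2 tape=22[1]11____   (p0,1)→(p0,2,right)
state=p0 head=3 tape=222[1]1____   (p0,1)→(p0,2,right)
state=p0 head=4 tape=2222[1]____   (p0,1)→(p0,2,right)
state=p0 head=5 tape=22222[_]___   (p0,_)→(p2,2,right)
state=p2 head=6 tape=222222[_]__   (p2,_)→(p3,2,left)
state=p3 head=5 tape=22222[2]2__   (p3,2)→(p1,2,left)
state=p1 head=4 tape=2222[2]22__   (p1,2)→(p1,1,right)
state=p1 head=5 tape=22221[2]2__   (p1,2)→(p1,1,right)
state=p1 head=6 tape=222211[2]__   (p1,2)→(p1,1,right)
state=p1 head=7 tape=2222111[_]_   (p1,_)→(p2,2,right)
state=p2 head=8 tape=22221112[_]   (p2,_)→(p3,2,left)
state=p3 head=7 tape=2222111[2]2   (p3,2)→(p1,2,left)
state=p1 head=6 tape=222211[1]22
No transition is defined for (p1, 1); M halts in state p1.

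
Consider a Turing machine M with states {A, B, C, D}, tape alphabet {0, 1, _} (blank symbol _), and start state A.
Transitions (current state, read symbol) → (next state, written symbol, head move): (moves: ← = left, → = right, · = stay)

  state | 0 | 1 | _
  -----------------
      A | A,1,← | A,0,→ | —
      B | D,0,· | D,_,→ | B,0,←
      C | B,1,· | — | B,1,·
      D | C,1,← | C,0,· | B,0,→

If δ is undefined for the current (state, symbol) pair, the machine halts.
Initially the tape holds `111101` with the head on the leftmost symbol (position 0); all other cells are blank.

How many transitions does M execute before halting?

A | _[1]11101   read 1 → write 0, move →, go to A
A | _0[1]1101   read 1 → write 0, move →, go to A
A | _00[1]101   read 1 → write 0, move →, go to A
A | _000[1]01   read 1 → write 0, move →, go to A
A | _0000[0]1   read 0 → write 1, move ←, go to A
A | _000[0]11   read 0 → write 1, move ←, go to A
A | _00[0]111   read 0 → write 1, move ←, go to A
A | _0[0]1111   read 0 → write 1, move ←, go to A
A | _[0]11111   read 0 → write 1, move ←, go to A
A | [_]111111
M halts after 9 transitions.

9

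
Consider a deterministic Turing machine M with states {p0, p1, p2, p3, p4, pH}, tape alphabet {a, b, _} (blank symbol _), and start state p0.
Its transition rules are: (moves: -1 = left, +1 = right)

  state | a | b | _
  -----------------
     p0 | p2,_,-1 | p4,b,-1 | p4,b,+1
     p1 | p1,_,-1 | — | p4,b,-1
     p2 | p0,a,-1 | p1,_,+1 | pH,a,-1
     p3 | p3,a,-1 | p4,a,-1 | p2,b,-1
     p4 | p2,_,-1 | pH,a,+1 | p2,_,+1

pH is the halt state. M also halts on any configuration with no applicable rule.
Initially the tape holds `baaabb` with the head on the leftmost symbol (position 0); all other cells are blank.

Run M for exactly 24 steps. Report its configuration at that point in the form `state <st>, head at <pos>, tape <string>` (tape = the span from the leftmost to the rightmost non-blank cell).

state p1, head at 4, tape bb

p0 | _[b]aaabb   read b → write b, move -1, go to p4
p4 | [_]baaabb   read _ → write _, move +1, go to p2
p2 | _[b]aaabb   read b → write _, move +1, go to p1
p1 | __[a]aabb   read a → write _, move -1, go to p1
p1 | _[_]_aabb   read _ → write b, move -1, go to p4
p4 | [_]b_aabb   read _ → write _, move +1, go to p2
p2 | _[b]_aabb   read b → write _, move +1, go to p1
p1 | __[_]aabb   read _ → write b, move -1, go to p4
p4 | _[_]baabb   read _ → write _, move +1, go to p2
p2 | __[b]aabb   read b → write _, move +1, go to p1
p1 | ___[a]abb   read a → write _, move -1, go to p1
p1 | __[_]_abb   read _ → write b, move -1, go to p4
p4 | _[_]b_abb   read _ → write _, move +1, go to p2
p2 | __[b]_abb   read b → write _, move +1, go to p1
p1 | ___[_]abb   read _ → write b, move -1, go to p4
p4 | __[_]babb   read _ → write _, move +1, go to p2
p2 | ___[b]abb   read b → write _, move +1, go to p1
p1 | ____[a]bb   read a → write _, move -1, go to p1
p1 | ___[_]_bb   read _ → write b, move -1, go to p4
p4 | __[_]b_bb   read _ → write _, move +1, go to p2
p2 | ___[b]_bb   read b → write _, move +1, go to p1
p1 | ____[_]bb   read _ → write b, move -1, go to p4
p4 | ___[_]bbb   read _ → write _, move +1, go to p2
p2 | ____[b]bb   read b → write _, move +1, go to p1
p1 | _____[b]b
After 24 steps: state p1, head at 4, tape bb.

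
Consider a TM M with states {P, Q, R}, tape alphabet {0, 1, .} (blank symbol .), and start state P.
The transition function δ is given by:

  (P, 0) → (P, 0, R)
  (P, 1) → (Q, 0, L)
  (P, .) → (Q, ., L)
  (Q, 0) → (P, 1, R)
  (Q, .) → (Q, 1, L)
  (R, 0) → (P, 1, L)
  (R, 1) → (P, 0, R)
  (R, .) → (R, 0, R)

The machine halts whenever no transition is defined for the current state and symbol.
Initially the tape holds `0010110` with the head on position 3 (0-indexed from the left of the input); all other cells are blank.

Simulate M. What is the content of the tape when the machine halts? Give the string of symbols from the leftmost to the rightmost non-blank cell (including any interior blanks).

0011101

state=P head=3 tape=001[0]110.   (P,0)→(P,0,R)
state=P head=4 tape=0010[1]10.   (P,1)→(Q,0,L)
state=Q head=3 tape=001[0]010.   (Q,0)→(P,1,R)
state=P head=4 tape=0011[0]10.   (P,0)→(P,0,R)
state=P head=5 tape=00110[1]0.   (P,1)→(Q,0,L)
state=Q head=4 tape=0011[0]00.   (Q,0)→(P,1,R)
state=P head=5 tape=00111[0]0.   (P,0)→(P,0,R)
state=P head=6 tape=001110[0].   (P,0)→(P,0,R)
state=P head=7 tape=0011100[.]   (P,.)→(Q,.,L)
state=Q head=6 tape=001110[0].   (Q,0)→(P,1,R)
state=P head=7 tape=0011101[.]   (P,.)→(Q,.,L)
state=Q head=6 tape=001110[1].
The non-blank tape span at halt is 0011101.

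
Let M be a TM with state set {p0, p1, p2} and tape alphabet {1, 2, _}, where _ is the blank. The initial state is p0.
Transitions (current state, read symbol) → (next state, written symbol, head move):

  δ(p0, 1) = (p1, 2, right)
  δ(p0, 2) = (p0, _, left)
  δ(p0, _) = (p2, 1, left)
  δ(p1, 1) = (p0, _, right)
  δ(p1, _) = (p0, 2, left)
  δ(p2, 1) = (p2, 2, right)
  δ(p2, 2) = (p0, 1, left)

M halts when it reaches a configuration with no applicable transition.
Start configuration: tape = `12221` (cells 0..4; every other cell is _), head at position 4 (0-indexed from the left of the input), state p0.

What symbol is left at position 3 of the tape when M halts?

state=p0 head=4 tape=__1222[1]_   (p0,1)→(p1,2,right)
state=p1 head=5 tape=__12222[_]   (p1,_)→(p0,2,left)
state=p0 head=4 tape=__1222[2]2   (p0,2)→(p0,_,left)
state=p0 head=3 tape=__122[2]_2   (p0,2)→(p0,_,left)
state=p0 head=2 tape=__12[2]__2   (p0,2)→(p0,_,left)
state=p0 head=1 tape=__1[2]___2   (p0,2)→(p0,_,left)
state=p0 head=0 tape=__[1]____2   (p0,1)→(p1,2,right)
state=p1 head=1 tape=__2[_]___2   (p1,_)→(p0,2,left)
state=p0 head=0 tape=__[2]2___2   (p0,2)→(p0,_,left)
state=p0 head=-1 tape=_[_]_2___2   (p0,_)→(p2,1,left)
state=p2 head=-2 tape=[_]1_2___2
Cell 3 holds _ when M halts.

_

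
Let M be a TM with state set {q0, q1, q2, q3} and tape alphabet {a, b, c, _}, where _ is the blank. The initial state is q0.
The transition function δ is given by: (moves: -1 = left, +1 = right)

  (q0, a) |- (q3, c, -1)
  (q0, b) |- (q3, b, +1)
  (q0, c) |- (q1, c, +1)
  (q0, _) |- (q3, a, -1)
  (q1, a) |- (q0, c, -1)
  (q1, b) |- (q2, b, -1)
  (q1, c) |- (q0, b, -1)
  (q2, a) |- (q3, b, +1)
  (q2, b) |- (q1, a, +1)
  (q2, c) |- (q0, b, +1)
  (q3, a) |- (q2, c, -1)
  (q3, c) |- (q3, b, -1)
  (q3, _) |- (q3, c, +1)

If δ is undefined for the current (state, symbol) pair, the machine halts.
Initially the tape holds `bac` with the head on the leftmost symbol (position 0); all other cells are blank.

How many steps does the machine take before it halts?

state=q0 head=0 tape=__[b]ac   (q0,b)→(q3,b,+1)
state=q3 head=1 tape=__b[a]c   (q3,a)→(q2,c,-1)
state=q2 head=0 tape=__[b]cc   (q2,b)→(q1,a,+1)
state=q1 head=1 tape=__a[c]c   (q1,c)→(q0,b,-1)
state=q0 head=0 tape=__[a]bc   (q0,a)→(q3,c,-1)
state=q3 head=-1 tape=_[_]cbc   (q3,_)→(q3,c,+1)
state=q3 head=0 tape=_c[c]bc   (q3,c)→(q3,b,-1)
state=q3 head=-1 tape=_[c]bbc   (q3,c)→(q3,b,-1)
state=q3 head=-2 tape=[_]bbbc   (q3,_)→(q3,c,+1)
state=q3 head=-1 tape=c[b]bbc
M halts after 9 transitions.

9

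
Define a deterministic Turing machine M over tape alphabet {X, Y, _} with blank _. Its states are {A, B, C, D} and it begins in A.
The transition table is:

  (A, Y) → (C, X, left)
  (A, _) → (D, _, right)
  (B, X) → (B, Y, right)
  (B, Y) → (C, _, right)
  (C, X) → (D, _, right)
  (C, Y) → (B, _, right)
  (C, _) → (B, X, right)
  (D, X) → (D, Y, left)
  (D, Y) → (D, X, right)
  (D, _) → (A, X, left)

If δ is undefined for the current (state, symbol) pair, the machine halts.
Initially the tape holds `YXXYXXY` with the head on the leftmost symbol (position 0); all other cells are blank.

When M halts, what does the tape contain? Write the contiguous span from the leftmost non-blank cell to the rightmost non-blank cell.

A | _[Y]XXYXXY__   read Y → write X, move left, go to C
C | [_]XXXYXXY__   read _ → write X, move right, go to B
B | X[X]XXYXXY__   read X → write Y, move right, go to B
B | XY[X]XYXXY__   read X → write Y, move right, go to B
B | XYY[X]YXXY__   read X → write Y, move right, go to B
B | XYYY[Y]XXY__   read Y → write _, move right, go to C
C | XYYY_[X]XY__   read X → write _, move right, go to D
D | XYYY__[X]Y__   read X → write Y, move left, go to D
D | XYYY_[_]YY__   read _ → write X, move left, go to A
A | XYYY[_]XYY__   read _ → write _, move right, go to D
D | XYYY_[X]YY__   read X → write Y, move left, go to D
D | XYYY[_]YYY__   read _ → write X, move left, go to A
A | XYY[Y]XYYY__   read Y → write X, move left, go to C
C | XY[Y]XXYYY__   read Y → write _, move right, go to B
B | XY_[X]XYYY__   read X → write Y, move right, go to B
B | XY_Y[X]YYY__   read X → write Y, move right, go to B
B | XY_YY[Y]YY__   read Y → write _, move right, go to C
C | XY_YY_[Y]Y__   read Y → write _, move right, go to B
B | XY_YY__[Y]__   read Y → write _, move right, go to C
C | XY_YY___[_]_   read _ → write X, move right, go to B
B | XY_YY___X[_]
The non-blank tape span at halt is XY_YY___X.

XY_YY___X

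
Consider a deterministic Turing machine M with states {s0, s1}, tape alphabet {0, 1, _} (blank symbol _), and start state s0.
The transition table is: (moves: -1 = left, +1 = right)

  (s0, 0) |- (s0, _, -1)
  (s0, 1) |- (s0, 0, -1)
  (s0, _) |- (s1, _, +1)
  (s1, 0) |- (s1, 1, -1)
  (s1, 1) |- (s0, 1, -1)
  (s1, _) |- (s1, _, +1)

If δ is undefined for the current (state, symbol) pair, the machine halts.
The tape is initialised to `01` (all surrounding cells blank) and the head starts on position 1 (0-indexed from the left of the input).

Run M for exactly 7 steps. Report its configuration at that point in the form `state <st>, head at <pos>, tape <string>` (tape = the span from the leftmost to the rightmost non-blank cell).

state s0, head at 0, tape 1

state=s0 head=1 tape=_0[1]   (s0,1)→(s0,0,-1)
state=s0 head=0 tape=_[0]0   (s0,0)→(s0,_,-1)
state=s0 head=-1 tape=[_]_0   (s0,_)→(s1,_,+1)
state=s1 head=0 tape=_[_]0   (s1,_)→(s1,_,+1)
state=s1 head=1 tape=__[0]   (s1,0)→(s1,1,-1)
state=s1 head=0 tape=_[_]1   (s1,_)→(s1,_,+1)
state=s1 head=1 tape=__[1]   (s1,1)→(s0,1,-1)
state=s0 head=0 tape=_[_]1
After 7 steps: state s0, head at 0, tape 1.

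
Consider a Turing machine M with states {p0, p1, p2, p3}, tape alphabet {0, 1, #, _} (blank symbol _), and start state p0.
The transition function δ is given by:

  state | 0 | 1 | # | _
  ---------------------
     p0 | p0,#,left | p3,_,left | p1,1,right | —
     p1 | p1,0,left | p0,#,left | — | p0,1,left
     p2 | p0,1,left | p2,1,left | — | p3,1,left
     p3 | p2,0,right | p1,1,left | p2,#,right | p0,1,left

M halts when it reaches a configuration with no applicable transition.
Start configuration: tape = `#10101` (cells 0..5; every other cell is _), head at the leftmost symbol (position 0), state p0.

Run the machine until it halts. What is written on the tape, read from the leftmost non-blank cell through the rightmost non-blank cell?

1_#0101

p0 | __[#]10101   read # → write 1, move right, go to p1
p1 | __1[1]0101   read 1 → write #, move left, go to p0
p0 | __[1]#0101   read 1 → write _, move left, go to p3
p3 | _[_]_#0101   read _ → write 1, move left, go to p0
p0 | [_]1_#0101
The non-blank tape span at halt is 1_#0101.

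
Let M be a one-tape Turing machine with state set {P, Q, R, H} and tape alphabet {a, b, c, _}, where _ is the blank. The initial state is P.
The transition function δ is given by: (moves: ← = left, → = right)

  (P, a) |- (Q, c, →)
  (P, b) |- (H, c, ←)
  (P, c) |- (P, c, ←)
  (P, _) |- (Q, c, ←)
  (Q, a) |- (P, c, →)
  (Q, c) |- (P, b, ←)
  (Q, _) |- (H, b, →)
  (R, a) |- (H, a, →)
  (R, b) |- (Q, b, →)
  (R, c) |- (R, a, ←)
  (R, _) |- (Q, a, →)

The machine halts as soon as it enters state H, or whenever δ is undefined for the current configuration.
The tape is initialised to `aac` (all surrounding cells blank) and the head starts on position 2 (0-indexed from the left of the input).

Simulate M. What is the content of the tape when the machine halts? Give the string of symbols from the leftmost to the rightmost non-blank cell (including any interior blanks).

bccbb

P | __aa[c]   read c → write c, move ←, go to P
P | __a[a]c   read a → write c, move →, go to Q
Q | __ac[c]   read c → write b, move ←, go to P
P | __a[c]b   read c → write c, move ←, go to P
P | __[a]cb   read a → write c, move →, go to Q
Q | __c[c]b   read c → write b, move ←, go to P
P | __[c]bb   read c → write c, move ←, go to P
P | _[_]cbb   read _ → write c, move ←, go to Q
Q | [_]ccbb   read _ → write b, move →, go to H
H | b[c]cbb
The non-blank tape span at halt is bccbb.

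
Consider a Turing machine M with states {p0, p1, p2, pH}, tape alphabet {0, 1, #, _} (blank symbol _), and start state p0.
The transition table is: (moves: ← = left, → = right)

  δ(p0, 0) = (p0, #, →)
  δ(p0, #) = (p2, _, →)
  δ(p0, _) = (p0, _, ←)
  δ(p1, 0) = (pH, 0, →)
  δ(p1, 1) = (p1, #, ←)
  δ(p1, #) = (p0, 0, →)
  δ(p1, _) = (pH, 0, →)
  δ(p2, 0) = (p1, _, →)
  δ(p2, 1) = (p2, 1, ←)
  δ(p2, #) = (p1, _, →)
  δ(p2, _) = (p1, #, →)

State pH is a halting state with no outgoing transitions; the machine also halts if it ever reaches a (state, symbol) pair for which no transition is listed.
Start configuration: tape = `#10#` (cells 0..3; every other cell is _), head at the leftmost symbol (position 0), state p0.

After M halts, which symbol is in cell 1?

_

state=p0 head=0 tape=[#]10#___   (p0,#)→(p2,_,→)
state=p2 head=1 tape=_[1]0#___   (p2,1)→(p2,1,←)
state=p2 head=0 tape=[_]10#___   (p2,_)→(p1,#,→)
state=p1 head=1 tape=#[1]0#___   (p1,1)→(p1,#,←)
state=p1 head=0 tape=[#]#0#___   (p1,#)→(p0,0,→)
state=p0 head=1 tape=0[#]0#___   (p0,#)→(p2,_,→)
state=p2 head=2 tape=0_[0]#___   (p2,0)→(p1,_,→)
state=p1 head=3 tape=0__[#]___   (p1,#)→(p0,0,→)
state=p0 head=4 tape=0__0[_]__   (p0,_)→(p0,_,←)
state=p0 head=3 tape=0__[0]___   (p0,0)→(p0,#,→)
state=p0 head=4 tape=0__#[_]__   (p0,_)→(p0,_,←)
state=p0 head=3 tape=0__[#]___   (p0,#)→(p2,_,→)
state=p2 head=4 tape=0___[_]__   (p2,_)→(p1,#,→)
state=p1 head=5 tape=0___#[_]_   (p1,_)→(pH,0,→)
state=pH head=6 tape=0___#0[_]
Cell 1 holds _ when M halts.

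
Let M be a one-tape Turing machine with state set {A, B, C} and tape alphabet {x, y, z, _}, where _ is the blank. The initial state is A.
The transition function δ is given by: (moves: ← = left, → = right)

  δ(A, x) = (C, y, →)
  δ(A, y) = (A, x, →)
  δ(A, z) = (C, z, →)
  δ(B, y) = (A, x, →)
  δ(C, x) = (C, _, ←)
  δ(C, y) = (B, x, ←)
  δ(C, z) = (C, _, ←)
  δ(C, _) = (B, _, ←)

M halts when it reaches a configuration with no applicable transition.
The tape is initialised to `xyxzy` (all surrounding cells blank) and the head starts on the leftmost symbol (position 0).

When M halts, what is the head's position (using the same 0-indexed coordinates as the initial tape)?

A | [x]yxzy   read x → write y, move →, go to C
C | y[y]xzy   read y → write x, move ←, go to B
B | [y]xxzy   read y → write x, move →, go to A
A | x[x]xzy   read x → write y, move →, go to C
C | xy[x]zy   read x → write _, move ←, go to C
C | x[y]_zy   read y → write x, move ←, go to B
B | [x]x_zy
At halt the head is at cell 0.

0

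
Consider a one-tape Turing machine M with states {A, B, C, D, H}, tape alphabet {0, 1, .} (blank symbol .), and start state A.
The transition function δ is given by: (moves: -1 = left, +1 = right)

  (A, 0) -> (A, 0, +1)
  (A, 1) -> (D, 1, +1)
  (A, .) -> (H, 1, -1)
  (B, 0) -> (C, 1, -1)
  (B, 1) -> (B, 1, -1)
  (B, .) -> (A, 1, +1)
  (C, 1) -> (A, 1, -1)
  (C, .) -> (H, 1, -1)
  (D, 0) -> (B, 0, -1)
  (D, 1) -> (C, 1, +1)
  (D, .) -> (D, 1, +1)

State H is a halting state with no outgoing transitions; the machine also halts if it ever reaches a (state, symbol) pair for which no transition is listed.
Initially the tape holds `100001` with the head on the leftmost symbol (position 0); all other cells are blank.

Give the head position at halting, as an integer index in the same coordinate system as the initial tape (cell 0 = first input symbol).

state=A head=0 tape=..[1]00001   (A,1)→(D,1,+1)
state=D head=1 tape=..1[0]0001   (D,0)→(B,0,-1)
state=B head=0 tape=..[1]00001   (B,1)→(B,1,-1)
state=B head=-1 tape=.[.]100001   (B,.)→(A,1,+1)
state=A head=0 tape=.1[1]00001   (A,1)→(D,1,+1)
state=D head=1 tape=.11[0]0001   (D,0)→(B,0,-1)
state=B head=0 tape=.1[1]00001   (B,1)→(B,1,-1)
state=B head=-1 tape=.[1]100001   (B,1)→(B,1,-1)
state=B head=-2 tape=[.]1100001   (B,.)→(A,1,+1)
state=A head=-1 tape=1[1]100001   (A,1)→(D,1,+1)
state=D head=0 tape=11[1]00001   (D,1)→(C,1,+1)
state=C head=1 tape=111[0]0001
At halt the head is at cell 1.

1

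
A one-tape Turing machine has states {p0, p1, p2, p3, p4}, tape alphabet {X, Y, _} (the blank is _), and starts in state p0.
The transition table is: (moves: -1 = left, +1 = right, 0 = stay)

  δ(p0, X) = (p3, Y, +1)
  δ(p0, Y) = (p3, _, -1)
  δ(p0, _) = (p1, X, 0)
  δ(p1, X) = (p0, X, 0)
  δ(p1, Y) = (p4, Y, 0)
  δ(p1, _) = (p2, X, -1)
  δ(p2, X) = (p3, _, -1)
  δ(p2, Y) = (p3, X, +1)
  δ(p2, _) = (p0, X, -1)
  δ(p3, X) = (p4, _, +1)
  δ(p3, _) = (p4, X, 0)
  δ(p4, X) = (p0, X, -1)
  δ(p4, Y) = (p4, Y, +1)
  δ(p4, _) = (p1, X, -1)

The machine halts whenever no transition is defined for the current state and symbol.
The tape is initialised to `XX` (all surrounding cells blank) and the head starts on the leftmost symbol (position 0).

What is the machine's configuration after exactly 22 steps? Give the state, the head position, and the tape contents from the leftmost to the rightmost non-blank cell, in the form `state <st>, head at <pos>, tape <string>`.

state=p0 head=0 tape=[X]X___   (p0,X)→(p3,Y,+1)
state=p3 head=1 tape=Y[X]___   (p3,X)→(p4,_,+1)
state=p4 head=2 tape=Y_[_]__   (p4,_)→(p1,X,-1)
state=p1 head=1 tape=Y[_]X__   (p1,_)→(p2,X,-1)
state=p2 head=0 tape=[Y]XX__   (p2,Y)→(p3,X,+1)
state=p3 head=1 tape=X[X]X__   (p3,X)→(p4,_,+1)
state=p4 head=2 tape=X_[X]__   (p4,X)→(p0,X,-1)
state=p0 head=1 tape=X[_]X__   (p0,_)→(p1,X,0)
state=p1 head=1 tape=X[X]X__   (p1,X)→(p0,X,0)
state=p0 head=1 tape=X[X]X__   (p0,X)→(p3,Y,+1)
state=p3 head=2 tape=XY[X]__   (p3,X)→(p4,_,+1)
state=p4 head=3 tape=XY_[_]_   (p4,_)→(p1,X,-1)
state=p1 head=2 tape=XY[_]X_   (p1,_)→(p2,X,-1)
state=p2 head=1 tape=X[Y]XX_   (p2,Y)→(p3,X,+1)
state=p3 head=2 tape=XX[X]X_   (p3,X)→(p4,_,+1)
state=p4 head=3 tape=XX_[X]_   (p4,X)→(p0,X,-1)
state=p0 head=2 tape=XX[_]X_   (p0,_)→(p1,X,0)
state=p1 head=2 tape=XX[X]X_   (p1,X)→(p0,X,0)
state=p0 head=2 tape=XX[X]X_   (p0,X)→(p3,Y,+1)
state=p3 head=3 tape=XXY[X]_   (p3,X)→(p4,_,+1)
state=p4 head=4 tape=XXY_[_]   (p4,_)→(p1,X,-1)
state=p1 head=3 tape=XXY[_]X   (p1,_)→(p2,X,-1)
state=p2 head=2 tape=XX[Y]XX
After 22 steps: state p2, head at 2, tape XXYXX.

state p2, head at 2, tape XXYXX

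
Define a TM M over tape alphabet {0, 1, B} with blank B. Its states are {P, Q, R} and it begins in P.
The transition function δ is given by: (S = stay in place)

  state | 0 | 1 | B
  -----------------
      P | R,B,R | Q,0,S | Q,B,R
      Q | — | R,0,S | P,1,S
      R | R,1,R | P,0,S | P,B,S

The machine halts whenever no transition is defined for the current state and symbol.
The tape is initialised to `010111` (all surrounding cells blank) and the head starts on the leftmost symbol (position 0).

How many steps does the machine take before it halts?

P | [0]10111BB   read 0 → write B, move R, go to R
R | B[1]0111BB   read 1 → write 0, move S, go to P
P | B[0]0111BB   read 0 → write B, move R, go to R
R | BB[0]111BB   read 0 → write 1, move R, go to R
R | BB1[1]11BB   read 1 → write 0, move S, go to P
P | BB1[0]11BB   read 0 → write B, move R, go to R
R | BB1B[1]1BB   read 1 → write 0, move S, go to P
P | BB1B[0]1BB   read 0 → write B, move R, go to R
R | BB1BB[1]BB   read 1 → write 0, move S, go to P
P | BB1BB[0]BB   read 0 → write B, move R, go to R
R | BB1BBB[B]B   read B → write B, move S, go to P
P | BB1BBB[B]B   read B → write B, move R, go to Q
Q | BB1BBBB[B]   read B → write 1, move S, go to P
P | BB1BBBB[1]   read 1 → write 0, move S, go to Q
Q | BB1BBBB[0]
M halts after 14 transitions.

14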